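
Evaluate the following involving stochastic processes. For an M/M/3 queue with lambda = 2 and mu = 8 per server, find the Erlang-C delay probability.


a = lambda/mu = 0.2500
rho = a/c = 0.0833
Erlang-C formula applied:
C(c,a) = 0.0022

0.0022


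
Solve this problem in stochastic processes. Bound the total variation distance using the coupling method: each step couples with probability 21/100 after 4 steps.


TV distance bound <= (1-delta)^n
= (1 - 0.2100)^4
= 0.7900^4
= 0.3895

0.3895


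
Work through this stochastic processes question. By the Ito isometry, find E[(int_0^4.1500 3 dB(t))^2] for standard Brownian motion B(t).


By Ito isometry: E[(int f dB)^2] = int f^2 dt
= 3^2 * 4.1500
= 9 * 4.1500 = 37.3500

37.3500


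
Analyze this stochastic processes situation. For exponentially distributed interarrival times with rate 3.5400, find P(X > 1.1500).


P(X > t) = exp(-lambda * t)
= exp(-3.5400 * 1.1500)
= exp(-4.0710) = 0.0171

0.0171


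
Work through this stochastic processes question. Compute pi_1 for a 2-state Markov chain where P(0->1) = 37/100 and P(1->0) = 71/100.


Stationary distribution: pi_0 = p10/(p01+p10), pi_1 = p01/(p01+p10)
p01 = 0.3700, p10 = 0.7100
pi_1 = 0.3426

0.3426


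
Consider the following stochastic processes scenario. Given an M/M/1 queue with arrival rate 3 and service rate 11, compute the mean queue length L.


rho = 3/11 = 0.2727
L = rho/(1-rho)
= 0.2727/0.7273
= 0.3750

0.3750


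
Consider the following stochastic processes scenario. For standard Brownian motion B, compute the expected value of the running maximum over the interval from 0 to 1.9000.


E(max B(s)) = sqrt(2t/pi)
= sqrt(2*1.9000/pi)
= sqrt(1.2096)
= 1.0998

1.0998


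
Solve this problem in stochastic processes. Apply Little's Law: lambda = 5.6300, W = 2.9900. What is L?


Little's Law: L = lambda * W
= 5.6300 * 2.9900
= 16.8337

16.8337


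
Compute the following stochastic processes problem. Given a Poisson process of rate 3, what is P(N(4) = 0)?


P(N(t)=k) = (lambda*t)^k * exp(-lambda*t) / k!
lambda*t = 12
= 12^0 * exp(-12) / 0!
= 1 * 6.1442e-06 / 1
= 6.1442e-06

6.1442e-06


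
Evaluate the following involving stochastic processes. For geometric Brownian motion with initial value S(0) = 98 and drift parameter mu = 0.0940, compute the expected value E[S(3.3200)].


E[S(t)] = S(0) * exp(mu * t)
= 98 * exp(0.0940 * 3.3200)
= 98 * 1.3663
= 133.8939

133.8939


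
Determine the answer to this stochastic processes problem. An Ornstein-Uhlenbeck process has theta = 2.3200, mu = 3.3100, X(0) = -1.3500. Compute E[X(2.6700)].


E[X(t)] = mu + (X(0) - mu)*exp(-theta*t)
= 3.3100 + (-1.3500 - 3.3100)*exp(-2.3200*2.6700)
= 3.3100 + -4.6600 * 0.0020
= 3.3005

3.3005


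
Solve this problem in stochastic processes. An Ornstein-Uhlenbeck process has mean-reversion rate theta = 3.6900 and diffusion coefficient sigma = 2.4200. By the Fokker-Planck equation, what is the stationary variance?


Stationary variance = sigma^2 / (2*theta)
= 2.4200^2 / (2*3.6900)
= 5.8564 / 7.3800
= 0.7936

0.7936


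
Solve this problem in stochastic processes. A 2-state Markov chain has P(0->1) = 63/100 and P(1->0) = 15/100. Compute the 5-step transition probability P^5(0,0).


Computing P^5 by matrix multiplication.
P = [[0.3700, 0.6300], [0.1500, 0.8500]]
After raising P to the power 5:
P^5(0,0) = 0.1927

0.1927


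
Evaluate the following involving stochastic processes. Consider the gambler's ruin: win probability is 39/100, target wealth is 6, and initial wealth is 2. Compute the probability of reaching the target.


Gambler's ruin formula:
r = q/p = 0.6100/0.3900 = 1.5641
P(win) = (1 - r^i)/(1 - r^N)
= (1 - 1.5641^2)/(1 - 1.5641^6)
= 0.1060

0.1060


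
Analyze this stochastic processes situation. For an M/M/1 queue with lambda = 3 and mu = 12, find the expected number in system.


rho = 3/12 = 0.2500
L = rho/(1-rho)
= 0.2500/0.7500
= 0.3333

0.3333


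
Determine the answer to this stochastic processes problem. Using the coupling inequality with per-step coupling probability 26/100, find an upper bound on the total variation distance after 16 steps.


TV distance bound <= (1-delta)^n
= (1 - 0.2600)^16
= 0.7400^16
= 0.0081

0.0081


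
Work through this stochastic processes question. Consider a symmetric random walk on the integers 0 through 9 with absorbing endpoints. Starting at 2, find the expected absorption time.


For symmetric RW on 0,...,N with absorbing barriers, E(i) = i*(N-i)
E(2) = 2 * 7 = 14

14


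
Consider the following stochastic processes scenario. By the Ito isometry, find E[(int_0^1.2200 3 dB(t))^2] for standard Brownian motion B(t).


By Ito isometry: E[(int f dB)^2] = int f^2 dt
= 3^2 * 1.2200
= 9 * 1.2200 = 10.9800

10.9800


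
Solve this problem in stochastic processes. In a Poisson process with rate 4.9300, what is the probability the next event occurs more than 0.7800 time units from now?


P(X > t) = exp(-lambda * t)
= exp(-4.9300 * 0.7800)
= exp(-3.8454) = 0.0214

0.0214


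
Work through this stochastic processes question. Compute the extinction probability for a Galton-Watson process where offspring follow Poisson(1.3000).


Since mu = 1.3000 > 1, extinction prob q < 1.
Solve s = exp(mu*(s-1)) iteratively.
q = 0.5770

0.5770


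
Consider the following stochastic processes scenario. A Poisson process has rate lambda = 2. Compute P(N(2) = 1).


P(N(t)=k) = (lambda*t)^k * exp(-lambda*t) / k!
lambda*t = 4
= 4^1 * exp(-4) / 1!
= 4 * 0.0183 / 1
= 0.0733

0.0733


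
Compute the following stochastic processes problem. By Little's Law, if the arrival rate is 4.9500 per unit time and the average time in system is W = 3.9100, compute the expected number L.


Little's Law: L = lambda * W
= 4.9500 * 3.9100
= 19.3545

19.3545


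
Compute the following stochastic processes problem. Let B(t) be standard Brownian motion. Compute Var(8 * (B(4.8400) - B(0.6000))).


Var(alpha*(B(t)-B(s))) = alpha^2 * (t-s)
= 8^2 * (4.8400 - 0.6000)
= 64 * 4.2400
= 271.3600

271.3600


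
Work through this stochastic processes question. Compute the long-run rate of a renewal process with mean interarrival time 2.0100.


Long-run renewal rate = 1/E(X)
= 1/2.0100
= 0.4975

0.4975


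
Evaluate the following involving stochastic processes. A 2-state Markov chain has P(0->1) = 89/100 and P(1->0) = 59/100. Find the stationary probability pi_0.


Stationary distribution: pi_0 = p10/(p01+p10), pi_1 = p01/(p01+p10)
p01 = 0.8900, p10 = 0.5900
pi_0 = 0.3986

0.3986


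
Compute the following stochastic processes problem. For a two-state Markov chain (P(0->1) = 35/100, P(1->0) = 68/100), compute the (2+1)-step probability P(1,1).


P^3 = P^2 * P^1
Computing via matrix multiplication of the transition matrix.
Entry (1,1) of P^3 = 0.3398

0.3398


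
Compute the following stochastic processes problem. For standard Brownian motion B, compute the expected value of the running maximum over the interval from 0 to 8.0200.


E(max B(s)) = sqrt(2t/pi)
= sqrt(2*8.0200/pi)
= sqrt(5.1057)
= 2.2596

2.2596


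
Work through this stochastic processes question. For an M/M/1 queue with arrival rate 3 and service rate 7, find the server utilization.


rho = lambda/mu
= 3/7
= 0.4286

0.4286


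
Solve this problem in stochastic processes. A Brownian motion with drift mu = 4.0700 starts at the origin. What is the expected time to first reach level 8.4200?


Expected first passage time = a/mu
= 8.4200/4.0700
= 2.0688

2.0688


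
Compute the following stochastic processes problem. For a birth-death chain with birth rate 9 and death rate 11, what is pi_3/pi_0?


For birth-death process, pi_n/pi_0 = (lambda/mu)^n
= (9/11)^3
= 0.5477

0.5477


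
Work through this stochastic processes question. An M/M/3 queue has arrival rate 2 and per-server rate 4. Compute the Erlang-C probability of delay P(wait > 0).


a = lambda/mu = 0.5000
rho = a/c = 0.1667
Erlang-C formula applied:
C(c,a) = 0.0152

0.0152


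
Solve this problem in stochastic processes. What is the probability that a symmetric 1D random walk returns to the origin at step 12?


P(S(12) = 0) = C(12,6) / 4^6
= 924 / 4096
= 0.2256

0.2256


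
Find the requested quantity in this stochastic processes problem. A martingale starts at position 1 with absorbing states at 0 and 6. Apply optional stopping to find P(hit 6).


By optional stopping theorem: E(M at tau) = M(0) = 1
P(hit 6)*6 + P(hit 0)*0 = 1
P(hit 6) = (1 - 0)/(6 - 0) = 1/6 = 0.1667

0.1667


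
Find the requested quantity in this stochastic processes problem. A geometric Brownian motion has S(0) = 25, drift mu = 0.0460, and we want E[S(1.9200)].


E[S(t)] = S(0) * exp(mu * t)
= 25 * exp(0.0460 * 1.9200)
= 25 * 1.0923
= 27.3084

27.3084


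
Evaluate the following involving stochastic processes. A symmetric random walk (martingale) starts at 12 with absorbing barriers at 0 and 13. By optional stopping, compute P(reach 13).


By optional stopping theorem: E(M at tau) = M(0) = 12
P(hit 13)*13 + P(hit 0)*0 = 12
P(hit 13) = (12 - 0)/(13 - 0) = 12/13 = 0.9231

0.9231


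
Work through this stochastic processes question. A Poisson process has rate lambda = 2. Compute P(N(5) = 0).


P(N(t)=k) = (lambda*t)^k * exp(-lambda*t) / k!
lambda*t = 10
= 10^0 * exp(-10) / 0!
= 1 * 4.5400e-05 / 1
= 4.5400e-05

4.5400e-05


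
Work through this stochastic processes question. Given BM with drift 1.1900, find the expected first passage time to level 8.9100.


Expected first passage time = a/mu
= 8.9100/1.1900
= 7.4874

7.4874


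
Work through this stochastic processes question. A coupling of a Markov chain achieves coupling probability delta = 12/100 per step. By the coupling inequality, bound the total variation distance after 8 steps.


TV distance bound <= (1-delta)^n
= (1 - 0.1200)^8
= 0.8800^8
= 0.3596

0.3596


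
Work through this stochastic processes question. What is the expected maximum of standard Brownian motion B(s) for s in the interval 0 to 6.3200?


E(max B(s)) = sqrt(2t/pi)
= sqrt(2*6.3200/pi)
= sqrt(4.0234)
= 2.0059

2.0059


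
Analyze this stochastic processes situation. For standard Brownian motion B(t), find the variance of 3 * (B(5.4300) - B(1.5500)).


Var(alpha*(B(t)-B(s))) = alpha^2 * (t-s)
= 3^2 * (5.4300 - 1.5500)
= 9 * 3.8800
= 34.9200

34.9200


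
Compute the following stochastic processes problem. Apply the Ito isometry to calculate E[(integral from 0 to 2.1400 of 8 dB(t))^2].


By Ito isometry: E[(int f dB)^2] = int f^2 dt
= 8^2 * 2.1400
= 64 * 2.1400 = 136.9600

136.9600


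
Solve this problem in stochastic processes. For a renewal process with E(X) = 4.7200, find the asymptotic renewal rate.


Long-run renewal rate = 1/E(X)
= 1/4.7200
= 0.2119

0.2119


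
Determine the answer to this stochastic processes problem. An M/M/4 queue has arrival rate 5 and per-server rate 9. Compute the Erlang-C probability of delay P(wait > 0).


a = lambda/mu = 0.5556
rho = a/c = 0.1389
Erlang-C formula applied:
C(c,a) = 0.0026

0.0026


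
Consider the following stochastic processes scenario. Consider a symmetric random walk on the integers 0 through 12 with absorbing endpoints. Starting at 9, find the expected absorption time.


For symmetric RW on 0,...,N with absorbing barriers, E(i) = i*(N-i)
E(9) = 9 * 3 = 27

27


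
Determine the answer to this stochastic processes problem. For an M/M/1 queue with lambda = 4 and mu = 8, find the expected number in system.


rho = 4/8 = 0.5000
L = rho/(1-rho)
= 0.5000/0.5000
= 1.0000

1.0000


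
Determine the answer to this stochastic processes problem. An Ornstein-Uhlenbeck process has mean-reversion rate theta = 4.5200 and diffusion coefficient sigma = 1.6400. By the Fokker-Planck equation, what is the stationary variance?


Stationary variance = sigma^2 / (2*theta)
= 1.6400^2 / (2*4.5200)
= 2.6896 / 9.0400
= 0.2975

0.2975


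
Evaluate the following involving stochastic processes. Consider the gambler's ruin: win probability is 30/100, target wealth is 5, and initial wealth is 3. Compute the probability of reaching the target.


Gambler's ruin formula:
r = q/p = 0.7000/0.3000 = 2.3333
P(win) = (1 - r^i)/(1 - r^N)
= (1 - 2.3333^3)/(1 - 2.3333^5)
= 0.1717

0.1717


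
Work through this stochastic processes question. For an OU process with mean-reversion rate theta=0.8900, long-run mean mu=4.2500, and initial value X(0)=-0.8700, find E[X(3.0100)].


E[X(t)] = mu + (X(0) - mu)*exp(-theta*t)
= 4.2500 + (-0.8700 - 4.2500)*exp(-0.8900*3.0100)
= 4.2500 + -5.1200 * 0.0686
= 3.8986

3.8986


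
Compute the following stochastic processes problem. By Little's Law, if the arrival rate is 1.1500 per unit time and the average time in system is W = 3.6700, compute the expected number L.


Little's Law: L = lambda * W
= 1.1500 * 3.6700
= 4.2205

4.2205


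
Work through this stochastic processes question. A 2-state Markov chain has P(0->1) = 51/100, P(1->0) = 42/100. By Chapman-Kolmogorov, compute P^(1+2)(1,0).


P^3 = P^1 * P^2
Computing via matrix multiplication of the transition matrix.
Entry (1,0) of P^3 = 0.4515

0.4515


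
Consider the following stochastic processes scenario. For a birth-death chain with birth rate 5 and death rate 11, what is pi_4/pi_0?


For birth-death process, pi_n/pi_0 = (lambda/mu)^n
= (5/11)^4
= 0.0427

0.0427


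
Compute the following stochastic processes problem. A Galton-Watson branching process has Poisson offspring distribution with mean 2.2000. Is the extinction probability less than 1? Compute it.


Since mu = 2.2000 > 1, extinction prob q < 1.
Solve s = exp(mu*(s-1)) iteratively.
q = 0.1563

0.1563


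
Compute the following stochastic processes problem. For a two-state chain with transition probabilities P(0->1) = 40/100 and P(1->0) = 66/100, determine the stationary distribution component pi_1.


Stationary distribution: pi_0 = p10/(p01+p10), pi_1 = p01/(p01+p10)
p01 = 0.4000, p10 = 0.6600
pi_1 = 0.3774

0.3774


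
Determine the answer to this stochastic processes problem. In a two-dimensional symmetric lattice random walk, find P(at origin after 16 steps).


P = C(16,8)^2 / 4^16
= 12870^2 / 4294967296
= 165636900 / 4294967296
= 0.0386

0.0386


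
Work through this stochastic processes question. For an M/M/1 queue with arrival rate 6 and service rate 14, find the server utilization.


rho = lambda/mu
= 6/14
= 0.4286

0.4286


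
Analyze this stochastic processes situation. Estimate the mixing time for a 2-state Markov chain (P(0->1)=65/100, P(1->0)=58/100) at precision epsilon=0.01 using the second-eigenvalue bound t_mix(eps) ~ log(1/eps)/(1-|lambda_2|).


lambda_2 = |1 - p01 - p10| = |1 - 0.6500 - 0.5800| = 0.2300
t_mix ~ log(1/eps)/(1 - |lambda_2|)
= log(100)/(1 - 0.2300) = 4.6052/0.7700
= 5.9807

5.9807


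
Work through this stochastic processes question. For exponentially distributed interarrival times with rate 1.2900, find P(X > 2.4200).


P(X > t) = exp(-lambda * t)
= exp(-1.2900 * 2.4200)
= exp(-3.1218) = 0.0441

0.0441


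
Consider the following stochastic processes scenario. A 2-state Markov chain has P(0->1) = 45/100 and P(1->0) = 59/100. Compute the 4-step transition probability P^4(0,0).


Computing P^4 by matrix multiplication.
P = [[0.5500, 0.4500], [0.5900, 0.4100]]
After raising P to the power 4:
P^4(0,0) = 0.5673

0.5673


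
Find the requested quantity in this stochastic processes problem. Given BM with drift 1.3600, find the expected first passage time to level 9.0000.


Expected first passage time = a/mu
= 9.0000/1.3600
= 6.6176

6.6176


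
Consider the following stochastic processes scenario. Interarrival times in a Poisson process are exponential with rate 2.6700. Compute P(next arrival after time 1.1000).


P(X > t) = exp(-lambda * t)
= exp(-2.6700 * 1.1000)
= exp(-2.9370) = 0.0530

0.0530


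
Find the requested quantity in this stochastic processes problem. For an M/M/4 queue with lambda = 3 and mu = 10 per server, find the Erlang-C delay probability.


a = lambda/mu = 0.3000
rho = a/c = 0.0750
Erlang-C formula applied:
C(c,a) = 2.7030e-04

2.7030e-04


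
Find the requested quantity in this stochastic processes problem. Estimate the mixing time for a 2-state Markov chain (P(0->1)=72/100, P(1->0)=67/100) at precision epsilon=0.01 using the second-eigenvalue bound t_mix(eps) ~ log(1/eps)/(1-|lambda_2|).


lambda_2 = |1 - p01 - p10| = |1 - 0.7200 - 0.6700| = 0.3900
t_mix ~ log(1/eps)/(1 - |lambda_2|)
= log(100)/(1 - 0.3900) = 4.6052/0.6100
= 7.5495

7.5495


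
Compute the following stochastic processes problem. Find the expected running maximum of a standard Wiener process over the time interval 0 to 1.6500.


E(max B(s)) = sqrt(2t/pi)
= sqrt(2*1.6500/pi)
= sqrt(1.0504)
= 1.0249

1.0249


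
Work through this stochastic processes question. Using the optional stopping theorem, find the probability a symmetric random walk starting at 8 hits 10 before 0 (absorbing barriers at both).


By optional stopping theorem: E(M at tau) = M(0) = 8
P(hit 10)*10 + P(hit 0)*0 = 8
P(hit 10) = (8 - 0)/(10 - 0) = 4/5 = 0.8000

0.8000


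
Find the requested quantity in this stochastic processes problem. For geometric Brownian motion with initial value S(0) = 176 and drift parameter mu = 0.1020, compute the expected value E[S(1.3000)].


E[S(t)] = S(0) * exp(mu * t)
= 176 * exp(0.1020 * 1.3000)
= 176 * 1.1418
= 200.9556

200.9556


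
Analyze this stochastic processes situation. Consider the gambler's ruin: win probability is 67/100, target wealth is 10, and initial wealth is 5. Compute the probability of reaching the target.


Gambler's ruin formula:
r = q/p = 0.3300/0.6700 = 0.4925
P(win) = (1 - r^i)/(1 - r^N)
= (1 - 0.4925^5)/(1 - 0.4925^10)
= 0.9718

0.9718


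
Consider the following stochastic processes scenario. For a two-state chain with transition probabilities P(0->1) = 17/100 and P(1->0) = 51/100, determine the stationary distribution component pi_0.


Stationary distribution: pi_0 = p10/(p01+p10), pi_1 = p01/(p01+p10)
p01 = 0.1700, p10 = 0.5100
pi_0 = 0.7500

0.7500


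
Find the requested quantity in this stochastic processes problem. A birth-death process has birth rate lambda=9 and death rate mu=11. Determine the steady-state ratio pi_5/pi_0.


For birth-death process, pi_n/pi_0 = (lambda/mu)^n
= (9/11)^5
= 0.3666

0.3666


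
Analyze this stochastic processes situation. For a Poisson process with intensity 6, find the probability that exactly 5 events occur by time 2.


P(N(t)=k) = (lambda*t)^k * exp(-lambda*t) / k!
lambda*t = 12
= 12^5 * exp(-12) / 5!
= 248832 * 6.1442e-06 / 120
= 0.0127

0.0127


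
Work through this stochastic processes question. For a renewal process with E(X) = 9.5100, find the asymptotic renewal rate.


Long-run renewal rate = 1/E(X)
= 1/9.5100
= 0.1052

0.1052


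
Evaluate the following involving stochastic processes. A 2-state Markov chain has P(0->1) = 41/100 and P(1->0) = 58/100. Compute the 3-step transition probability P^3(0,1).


Computing P^3 by matrix multiplication.
P = [[0.5900, 0.4100], [0.5800, 0.4200]]
After raising P to the power 3:
P^3(0,1) = 0.4141

0.4141


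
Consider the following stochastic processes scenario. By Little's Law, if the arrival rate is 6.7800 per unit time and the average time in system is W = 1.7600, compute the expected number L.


Little's Law: L = lambda * W
= 6.7800 * 1.7600
= 11.9328

11.9328


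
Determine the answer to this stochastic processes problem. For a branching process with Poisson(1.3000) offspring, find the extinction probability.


Since mu = 1.3000 > 1, extinction prob q < 1.
Solve s = exp(mu*(s-1)) iteratively.
q = 0.5770

0.5770


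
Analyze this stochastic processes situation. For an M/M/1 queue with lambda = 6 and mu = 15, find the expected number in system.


rho = 6/15 = 0.4000
L = rho/(1-rho)
= 0.4000/0.6000
= 0.6667

0.6667


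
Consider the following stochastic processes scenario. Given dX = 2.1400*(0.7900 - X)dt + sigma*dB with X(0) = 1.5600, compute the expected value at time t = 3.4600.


E[X(t)] = mu + (X(0) - mu)*exp(-theta*t)
= 0.7900 + (1.5600 - 0.7900)*exp(-2.1400*3.4600)
= 0.7900 + 0.7700 * 6.0857e-04
= 0.7905

0.7905


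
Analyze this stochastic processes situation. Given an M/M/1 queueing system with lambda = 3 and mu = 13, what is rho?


rho = lambda/mu
= 3/13
= 0.2308

0.2308


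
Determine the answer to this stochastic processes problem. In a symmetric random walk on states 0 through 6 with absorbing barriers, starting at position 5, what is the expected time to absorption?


For symmetric RW on 0,...,N with absorbing barriers, E(i) = i*(N-i)
E(5) = 5 * 1 = 5

5


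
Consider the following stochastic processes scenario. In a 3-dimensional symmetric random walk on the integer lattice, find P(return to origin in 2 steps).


P(return in 2 steps) = P(reverse first step) = 1/(2d)
= 1/6
= 0.1667

0.1667


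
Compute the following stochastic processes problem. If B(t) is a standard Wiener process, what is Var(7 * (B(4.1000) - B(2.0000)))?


Var(alpha*(B(t)-B(s))) = alpha^2 * (t-s)
= 7^2 * (4.1000 - 2.0000)
= 49 * 2.1000
= 102.9000

102.9000


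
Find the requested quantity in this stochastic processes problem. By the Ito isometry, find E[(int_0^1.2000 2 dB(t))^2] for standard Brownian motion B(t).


By Ito isometry: E[(int f dB)^2] = int f^2 dt
= 2^2 * 1.2000
= 4 * 1.2000 = 4.8000

4.8000


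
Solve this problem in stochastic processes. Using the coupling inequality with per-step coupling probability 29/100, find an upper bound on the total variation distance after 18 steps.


TV distance bound <= (1-delta)^n
= (1 - 0.2900)^18
= 0.7100^18
= 0.0021

0.0021


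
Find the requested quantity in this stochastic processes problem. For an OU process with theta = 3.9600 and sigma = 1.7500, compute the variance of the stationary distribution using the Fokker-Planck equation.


Stationary variance = sigma^2 / (2*theta)
= 1.7500^2 / (2*3.9600)
= 3.0625 / 7.9200
= 0.3867

0.3867


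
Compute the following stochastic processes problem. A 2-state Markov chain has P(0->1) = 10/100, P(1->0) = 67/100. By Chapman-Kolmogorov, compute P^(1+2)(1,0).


P^3 = P^1 * P^2
Computing via matrix multiplication of the transition matrix.
Entry (1,0) of P^3 = 0.8595

0.8595


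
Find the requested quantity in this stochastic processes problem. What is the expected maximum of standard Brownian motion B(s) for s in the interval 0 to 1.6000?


E(max B(s)) = sqrt(2t/pi)
= sqrt(2*1.6000/pi)
= sqrt(1.0186)
= 1.0093

1.0093


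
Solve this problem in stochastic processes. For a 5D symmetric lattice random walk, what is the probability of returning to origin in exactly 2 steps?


P(return in 2 steps) = P(reverse first step) = 1/(2d)
= 1/10
= 0.1000

0.1000


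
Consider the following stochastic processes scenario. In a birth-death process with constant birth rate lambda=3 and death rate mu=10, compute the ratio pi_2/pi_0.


For birth-death process, pi_n/pi_0 = (lambda/mu)^n
= (3/10)^2
= 0.0900

0.0900


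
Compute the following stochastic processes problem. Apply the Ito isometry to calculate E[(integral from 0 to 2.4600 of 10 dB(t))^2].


By Ito isometry: E[(int f dB)^2] = int f^2 dt
= 10^2 * 2.4600
= 100 * 2.4600 = 246.0000

246.0000


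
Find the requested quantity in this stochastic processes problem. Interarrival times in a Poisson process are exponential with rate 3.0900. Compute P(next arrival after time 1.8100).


P(X > t) = exp(-lambda * t)
= exp(-3.0900 * 1.8100)
= exp(-5.5929) = 0.0037

0.0037


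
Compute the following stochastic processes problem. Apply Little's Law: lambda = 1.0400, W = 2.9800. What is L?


Little's Law: L = lambda * W
= 1.0400 * 2.9800
= 3.0992

3.0992


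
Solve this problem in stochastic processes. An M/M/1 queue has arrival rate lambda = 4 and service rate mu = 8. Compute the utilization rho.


rho = lambda/mu
= 4/8
= 0.5000

0.5000


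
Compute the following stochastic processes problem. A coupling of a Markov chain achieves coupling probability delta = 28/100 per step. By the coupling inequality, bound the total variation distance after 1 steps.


TV distance bound <= (1-delta)^n
= (1 - 0.2800)^1
= 0.7200^1
= 0.7200

0.7200


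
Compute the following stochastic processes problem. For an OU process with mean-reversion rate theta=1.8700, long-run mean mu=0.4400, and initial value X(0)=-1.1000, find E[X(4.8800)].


E[X(t)] = mu + (X(0) - mu)*exp(-theta*t)
= 0.4400 + (-1.1000 - 0.4400)*exp(-1.8700*4.8800)
= 0.4400 + -1.5400 * 1.0884e-04
= 0.4398

0.4398


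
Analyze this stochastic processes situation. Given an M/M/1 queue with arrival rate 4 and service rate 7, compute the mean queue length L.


rho = 4/7 = 0.5714
L = rho/(1-rho)
= 0.5714/0.4286
= 1.3333

1.3333


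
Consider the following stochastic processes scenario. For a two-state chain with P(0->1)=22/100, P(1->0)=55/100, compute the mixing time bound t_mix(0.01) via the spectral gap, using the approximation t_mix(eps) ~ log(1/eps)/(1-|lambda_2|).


lambda_2 = |1 - p01 - p10| = |1 - 0.2200 - 0.5500| = 0.2300
t_mix ~ log(1/eps)/(1 - |lambda_2|)
= log(100)/(1 - 0.2300) = 4.6052/0.7700
= 5.9807

5.9807


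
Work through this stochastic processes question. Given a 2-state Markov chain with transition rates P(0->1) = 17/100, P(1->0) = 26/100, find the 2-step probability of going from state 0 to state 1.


Computing P^2 by matrix multiplication.
P = [[0.8300, 0.1700], [0.2600, 0.7400]]
After raising P to the power 2:
P^2(0,1) = 0.2669

0.2669


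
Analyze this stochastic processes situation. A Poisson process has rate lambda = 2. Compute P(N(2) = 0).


P(N(t)=k) = (lambda*t)^k * exp(-lambda*t) / k!
lambda*t = 4
= 4^0 * exp(-4) / 0!
= 1 * 0.0183 / 1
= 0.0183

0.0183


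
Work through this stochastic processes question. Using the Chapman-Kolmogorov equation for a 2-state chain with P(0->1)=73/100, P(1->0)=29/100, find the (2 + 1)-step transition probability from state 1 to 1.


P^3 = P^2 * P^1
Computing via matrix multiplication of the transition matrix.
Entry (1,1) of P^3 = 0.7157

0.7157


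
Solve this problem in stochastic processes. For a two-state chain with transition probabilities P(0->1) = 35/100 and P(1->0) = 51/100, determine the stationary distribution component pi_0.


Stationary distribution: pi_0 = p10/(p01+p10), pi_1 = p01/(p01+p10)
p01 = 0.3500, p10 = 0.5100
pi_0 = 0.5930

0.5930


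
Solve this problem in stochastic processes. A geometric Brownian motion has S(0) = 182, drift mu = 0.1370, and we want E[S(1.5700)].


E[S(t)] = S(0) * exp(mu * t)
= 182 * exp(0.1370 * 1.5700)
= 182 * 1.2400
= 225.6752

225.6752


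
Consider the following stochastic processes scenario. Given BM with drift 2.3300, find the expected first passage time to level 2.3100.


Expected first passage time = a/mu
= 2.3100/2.3300
= 0.9914

0.9914


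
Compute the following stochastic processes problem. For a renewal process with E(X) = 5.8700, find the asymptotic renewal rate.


Long-run renewal rate = 1/E(X)
= 1/5.8700
= 0.1704

0.1704


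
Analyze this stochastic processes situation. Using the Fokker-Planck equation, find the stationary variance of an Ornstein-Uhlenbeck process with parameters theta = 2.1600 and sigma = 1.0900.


Stationary variance = sigma^2 / (2*theta)
= 1.0900^2 / (2*2.1600)
= 1.1881 / 4.3200
= 0.2750

0.2750


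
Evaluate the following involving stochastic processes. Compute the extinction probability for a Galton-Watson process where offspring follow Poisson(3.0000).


Since mu = 3.0000 > 1, extinction prob q < 1.
Solve s = exp(mu*(s-1)) iteratively.
q = 0.0595

0.0595


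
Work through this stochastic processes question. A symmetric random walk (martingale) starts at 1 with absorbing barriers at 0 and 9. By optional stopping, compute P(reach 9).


By optional stopping theorem: E(M at tau) = M(0) = 1
P(hit 9)*9 + P(hit 0)*0 = 1
P(hit 9) = (1 - 0)/(9 - 0) = 1/9 = 0.1111

0.1111


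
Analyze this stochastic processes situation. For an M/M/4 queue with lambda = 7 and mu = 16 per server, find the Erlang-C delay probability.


a = lambda/mu = 0.4375
rho = a/c = 0.1094
Erlang-C formula applied:
C(c,a) = 0.0011

0.0011


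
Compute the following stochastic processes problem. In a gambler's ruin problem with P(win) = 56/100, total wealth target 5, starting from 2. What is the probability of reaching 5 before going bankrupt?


Gambler's ruin formula:
r = q/p = 0.4400/0.5600 = 0.7857
P(win) = (1 - r^i)/(1 - r^N)
= (1 - 0.7857^2)/(1 - 0.7857^5)
= 0.5462

0.5462


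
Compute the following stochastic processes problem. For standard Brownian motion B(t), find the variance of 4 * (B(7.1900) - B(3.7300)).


Var(alpha*(B(t)-B(s))) = alpha^2 * (t-s)
= 4^2 * (7.1900 - 3.7300)
= 16 * 3.4600
= 55.3600

55.3600


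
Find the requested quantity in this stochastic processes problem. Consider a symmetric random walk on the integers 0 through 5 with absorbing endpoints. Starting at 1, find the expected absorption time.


For symmetric RW on 0,...,N with absorbing barriers, E(i) = i*(N-i)
E(1) = 1 * 4 = 4

4


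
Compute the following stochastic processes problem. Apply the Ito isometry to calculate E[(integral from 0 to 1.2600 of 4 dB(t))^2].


By Ito isometry: E[(int f dB)^2] = int f^2 dt
= 4^2 * 1.2600
= 16 * 1.2600 = 20.1600

20.1600


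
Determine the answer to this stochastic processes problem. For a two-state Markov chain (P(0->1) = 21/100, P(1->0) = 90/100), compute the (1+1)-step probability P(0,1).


P^2 = P^1 * P^1
Computing via matrix multiplication of the transition matrix.
Entry (0,1) of P^2 = 0.1869

0.1869


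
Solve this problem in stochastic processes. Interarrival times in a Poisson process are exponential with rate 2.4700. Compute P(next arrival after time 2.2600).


P(X > t) = exp(-lambda * t)
= exp(-2.4700 * 2.2600)
= exp(-5.5822) = 0.0038

0.0038


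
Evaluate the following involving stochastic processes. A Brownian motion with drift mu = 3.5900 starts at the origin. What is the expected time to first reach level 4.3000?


Expected first passage time = a/mu
= 4.3000/3.5900
= 1.1978

1.1978


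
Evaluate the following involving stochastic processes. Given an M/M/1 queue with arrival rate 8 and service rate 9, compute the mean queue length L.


rho = 8/9 = 0.8889
L = rho/(1-rho)
= 0.8889/0.1111
= 8.0000

8.0000


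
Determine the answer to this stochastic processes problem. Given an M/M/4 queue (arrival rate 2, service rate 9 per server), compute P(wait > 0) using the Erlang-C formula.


a = lambda/mu = 0.2222
rho = a/c = 0.0556
Erlang-C formula applied:
C(c,a) = 8.6149e-05

8.6149e-05


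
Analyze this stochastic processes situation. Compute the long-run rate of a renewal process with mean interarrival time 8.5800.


Long-run renewal rate = 1/E(X)
= 1/8.5800
= 0.1166

0.1166


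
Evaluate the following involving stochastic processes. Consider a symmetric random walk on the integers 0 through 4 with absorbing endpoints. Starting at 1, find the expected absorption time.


For symmetric RW on 0,...,N with absorbing barriers, E(i) = i*(N-i)
E(1) = 1 * 3 = 3

3


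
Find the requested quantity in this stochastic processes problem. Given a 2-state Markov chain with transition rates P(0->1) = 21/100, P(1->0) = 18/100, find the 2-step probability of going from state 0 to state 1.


Computing P^2 by matrix multiplication.
P = [[0.7900, 0.2100], [0.1800, 0.8200]]
After raising P to the power 2:
P^2(0,1) = 0.3381

0.3381


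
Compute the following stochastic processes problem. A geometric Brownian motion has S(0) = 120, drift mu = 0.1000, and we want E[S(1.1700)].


E[S(t)] = S(0) * exp(mu * t)
= 120 * exp(0.1000 * 1.1700)
= 120 * 1.1241
= 134.8943

134.8943


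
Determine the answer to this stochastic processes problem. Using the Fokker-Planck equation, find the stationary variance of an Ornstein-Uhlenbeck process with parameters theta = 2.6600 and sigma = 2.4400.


Stationary variance = sigma^2 / (2*theta)
= 2.4400^2 / (2*2.6600)
= 5.9536 / 5.3200
= 1.1191

1.1191


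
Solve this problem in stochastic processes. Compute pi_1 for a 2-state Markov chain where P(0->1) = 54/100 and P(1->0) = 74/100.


Stationary distribution: pi_0 = p10/(p01+p10), pi_1 = p01/(p01+p10)
p01 = 0.5400, p10 = 0.7400
pi_1 = 0.4219

0.4219


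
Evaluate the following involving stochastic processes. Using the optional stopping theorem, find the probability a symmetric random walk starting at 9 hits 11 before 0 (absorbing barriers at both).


By optional stopping theorem: E(M at tau) = M(0) = 9
P(hit 11)*11 + P(hit 0)*0 = 9
P(hit 11) = (9 - 0)/(11 - 0) = 9/11 = 0.8182

0.8182


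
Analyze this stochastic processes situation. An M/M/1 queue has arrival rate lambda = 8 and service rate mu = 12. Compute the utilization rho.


rho = lambda/mu
= 8/12
= 0.6667

0.6667


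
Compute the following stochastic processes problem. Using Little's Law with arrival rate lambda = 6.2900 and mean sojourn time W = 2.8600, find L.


Little's Law: L = lambda * W
= 6.2900 * 2.8600
= 17.9894

17.9894


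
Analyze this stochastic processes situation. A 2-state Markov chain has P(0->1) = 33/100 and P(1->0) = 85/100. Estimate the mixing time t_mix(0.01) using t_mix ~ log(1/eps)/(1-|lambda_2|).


lambda_2 = |1 - p01 - p10| = |1 - 0.3300 - 0.8500| = 0.1800
t_mix ~ log(1/eps)/(1 - |lambda_2|)
= log(100)/(1 - 0.1800) = 4.6052/0.8200
= 5.6161

5.6161


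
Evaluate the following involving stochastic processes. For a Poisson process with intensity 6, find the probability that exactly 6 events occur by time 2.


P(N(t)=k) = (lambda*t)^k * exp(-lambda*t) / k!
lambda*t = 12
= 12^6 * exp(-12) / 6!
= 2985984 * 6.1442e-06 / 720
= 0.0255

0.0255


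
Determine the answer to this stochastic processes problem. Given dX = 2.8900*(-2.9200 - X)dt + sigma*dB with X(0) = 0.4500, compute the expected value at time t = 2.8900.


E[X(t)] = mu + (X(0) - mu)*exp(-theta*t)
= -2.9200 + (0.4500 - -2.9200)*exp(-2.8900*2.8900)
= -2.9200 + 3.3700 * 2.3590e-04
= -2.9192

-2.9192


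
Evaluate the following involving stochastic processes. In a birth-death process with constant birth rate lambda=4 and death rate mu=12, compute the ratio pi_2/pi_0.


For birth-death process, pi_n/pi_0 = (lambda/mu)^n
= (4/12)^2
= 0.1111

0.1111


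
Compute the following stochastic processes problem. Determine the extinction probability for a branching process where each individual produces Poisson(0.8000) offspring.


Since mu = 0.8000 <= 1, extinction probability = 1.

1.0000


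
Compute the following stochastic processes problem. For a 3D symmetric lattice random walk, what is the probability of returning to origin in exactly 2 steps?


P(return in 2 steps) = P(reverse first step) = 1/(2d)
= 1/6
= 0.1667

0.1667


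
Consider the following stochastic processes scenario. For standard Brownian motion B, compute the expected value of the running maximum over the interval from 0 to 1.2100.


E(max B(s)) = sqrt(2t/pi)
= sqrt(2*1.2100/pi)
= sqrt(0.7703)
= 0.8777

0.8777


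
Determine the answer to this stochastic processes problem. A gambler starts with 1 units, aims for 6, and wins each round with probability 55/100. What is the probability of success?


Gambler's ruin formula:
r = q/p = 0.4500/0.5500 = 0.8182
P(win) = (1 - r^i)/(1 - r^N)
= (1 - 0.8182^1)/(1 - 0.8182^6)
= 0.2597

0.2597


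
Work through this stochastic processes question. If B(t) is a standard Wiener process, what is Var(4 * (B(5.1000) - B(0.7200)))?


Var(alpha*(B(t)-B(s))) = alpha^2 * (t-s)
= 4^2 * (5.1000 - 0.7200)
= 16 * 4.3800
= 70.0800

70.0800


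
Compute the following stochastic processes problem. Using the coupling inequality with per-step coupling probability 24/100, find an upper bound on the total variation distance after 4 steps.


TV distance bound <= (1-delta)^n
= (1 - 0.2400)^4
= 0.7600^4
= 0.3336

0.3336


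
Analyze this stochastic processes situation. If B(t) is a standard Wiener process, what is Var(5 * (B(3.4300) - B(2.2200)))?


Var(alpha*(B(t)-B(s))) = alpha^2 * (t-s)
= 5^2 * (3.4300 - 2.2200)
= 25 * 1.2100
= 30.2500

30.2500


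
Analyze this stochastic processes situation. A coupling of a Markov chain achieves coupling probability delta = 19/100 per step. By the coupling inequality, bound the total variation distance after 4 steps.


TV distance bound <= (1-delta)^n
= (1 - 0.1900)^4
= 0.8100^4
= 0.4305

0.4305


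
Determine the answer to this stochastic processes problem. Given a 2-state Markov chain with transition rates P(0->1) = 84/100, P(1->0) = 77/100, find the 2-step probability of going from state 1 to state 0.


Computing P^2 by matrix multiplication.
P = [[0.1600, 0.8400], [0.7700, 0.2300]]
After raising P to the power 2:
P^2(1,0) = 0.3003

0.3003


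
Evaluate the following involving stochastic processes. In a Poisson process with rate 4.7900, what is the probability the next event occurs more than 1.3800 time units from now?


P(X > t) = exp(-lambda * t)
= exp(-4.7900 * 1.3800)
= exp(-6.6102) = 0.0013

0.0013


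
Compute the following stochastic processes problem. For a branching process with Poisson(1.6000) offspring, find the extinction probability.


Since mu = 1.6000 > 1, extinction prob q < 1.
Solve s = exp(mu*(s-1)) iteratively.
q = 0.3580

0.3580


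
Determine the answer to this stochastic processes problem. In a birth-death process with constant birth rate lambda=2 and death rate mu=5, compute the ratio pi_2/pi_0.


For birth-death process, pi_n/pi_0 = (lambda/mu)^n
= (2/5)^2
= 0.1600

0.1600


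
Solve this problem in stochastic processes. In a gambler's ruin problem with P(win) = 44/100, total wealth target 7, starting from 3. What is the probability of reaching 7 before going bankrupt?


Gambler's ruin formula:
r = q/p = 0.5600/0.4400 = 1.2727
P(win) = (1 - r^i)/(1 - r^N)
= (1 - 1.2727^3)/(1 - 1.2727^7)
= 0.2408

0.2408


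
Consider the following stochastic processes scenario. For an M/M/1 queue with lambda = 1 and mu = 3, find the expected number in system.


rho = 1/3 = 0.3333
L = rho/(1-rho)
= 0.3333/0.6667
= 0.5000

0.5000


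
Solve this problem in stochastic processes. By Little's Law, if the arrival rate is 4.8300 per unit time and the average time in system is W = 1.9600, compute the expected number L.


Little's Law: L = lambda * W
= 4.8300 * 1.9600
= 9.4668

9.4668


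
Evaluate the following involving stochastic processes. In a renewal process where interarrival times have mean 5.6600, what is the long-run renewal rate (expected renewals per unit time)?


Long-run renewal rate = 1/E(X)
= 1/5.6600
= 0.1767

0.1767


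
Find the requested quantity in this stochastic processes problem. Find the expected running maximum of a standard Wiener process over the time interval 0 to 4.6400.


E(max B(s)) = sqrt(2t/pi)
= sqrt(2*4.6400/pi)
= sqrt(2.9539)
= 1.7187

1.7187


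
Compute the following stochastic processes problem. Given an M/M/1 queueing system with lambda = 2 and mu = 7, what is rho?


rho = lambda/mu
= 2/7
= 0.2857

0.2857


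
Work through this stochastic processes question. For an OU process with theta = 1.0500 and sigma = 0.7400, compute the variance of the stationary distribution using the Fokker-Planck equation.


Stationary variance = sigma^2 / (2*theta)
= 0.7400^2 / (2*1.0500)
= 0.5476 / 2.1000
= 0.2608

0.2608


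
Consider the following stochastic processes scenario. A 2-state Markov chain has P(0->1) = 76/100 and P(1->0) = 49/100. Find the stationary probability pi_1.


Stationary distribution: pi_0 = p10/(p01+p10), pi_1 = p01/(p01+p10)
p01 = 0.7600, p10 = 0.4900
pi_1 = 0.6080

0.6080
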